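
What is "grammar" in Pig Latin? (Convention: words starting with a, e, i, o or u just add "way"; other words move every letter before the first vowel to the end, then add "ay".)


Word: "grammar"
Starts with consonant(s) → move to end, add 'ay'
Consonant cluster: "gr"
Pig Latin = "ammargray"


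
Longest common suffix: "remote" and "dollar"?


Word 1: "remote"
Word 2: "dollar"
Comparing from end:
  Pos -1: 'e' != 'r' (stop)
LCS = "" (length 0)


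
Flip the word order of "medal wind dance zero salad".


Original: "medal wind dance zero salad"
Words (1..n): medal | wind | dance | zero | salad
Reversed (n..1): salad | zero | dance | wind | medal
Result = "salad zero dance wind medal"


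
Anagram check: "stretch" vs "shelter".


Word 1: "stretch" → sorted: cehrstt
Word 2: "shelter" → sorted: eehlrst
Same letters? cehrstt != eehlrst
Anagram = No


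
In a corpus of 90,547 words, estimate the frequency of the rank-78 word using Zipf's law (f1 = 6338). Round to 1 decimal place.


Zipf's law: f(r) = f(1) / r
f(1) = 6338
f(78) = 6338 / 78
= 81.3 occurrences


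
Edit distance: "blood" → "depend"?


Word 1: "blood" (length 5)
Word 2: "depend" (length 6)
One optimal edit sequence (insert/delete/substitute each cost 1):
  1. insert 'd'  (+1)
  2. substitute 'b' -> 'e'  (+1)
  3. substitute 'l' -> 'p'  (+1)
  4. substitute 'o' -> 'e'  (+1)
  5. substitute 'o' -> 'n'  (+1)
  6. keep 'd'
Total edit operations: 5
Edit distance = 5


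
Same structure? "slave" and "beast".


Pattern of "slave": [0, 1, 2, 3, 4]
Pattern of "beast": [0, 1, 2, 3, 4]
Patterns match
Same pattern = Yes


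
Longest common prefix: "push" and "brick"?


Word 1: "push"
Word 2: "brick"
Comparing from start:
  Pos 0: 'p' != 'b' (stop)
LCP = "" (length 0)


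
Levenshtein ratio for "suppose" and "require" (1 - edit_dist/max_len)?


Word 1: "suppose" (length 7)
Word 2: "require" (length 7)
One optimal edit sequence:
  1. substitute 's' -> 'r'  (+1)
  2. substitute 'u' -> 'e'  (+1)
  3. substitute 'p' -> 'q'  (+1)
  4. substitute 'p' -> 'u'  (+1)
  5. substitute 'o' -> 'i'  (+1)
  6. substitute 's' -> 'r'  (+1)
  7. keep 'e'
Edit distance = 6
Max length = max(7, 7) = 7
Similarity = 1 - 6/7
= 0.1429


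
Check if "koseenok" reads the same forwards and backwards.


Word: "koseenok"
Reversed: "koneesok"
Forward == Backward? koseenok != koneesok
Palindrome = No


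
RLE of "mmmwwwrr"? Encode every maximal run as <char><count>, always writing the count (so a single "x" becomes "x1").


String: "mmmwwwrr"
Scanning for consecutive runs:
  'm' x 3
  'w' x 3
  'r' x 2
RLE = "m3w3r2"


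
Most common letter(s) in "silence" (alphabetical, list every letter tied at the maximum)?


Word: "silence"
Letter counts:
  'c': 1
  'e': 2
  'i': 1
  'l': 1
  'n': 1
  's': 1
Maximum count = 2
Most frequent = 'e' (2 times each)


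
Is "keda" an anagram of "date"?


Word 1: "date" → sorted: adet
Word 2: "keda" → sorted: adek
Same letters? adet != adek
Anagram = No


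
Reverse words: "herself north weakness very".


Original: "herself north weakness very"
Words (1..n): herself | north | weakness | very
Reversed (n..1): very | weakness | north | herself
Result = "very weakness north herself"


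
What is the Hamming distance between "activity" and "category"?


Comparing character by character (same length = 8):
  Pos 0: 'a' vs 'c' !=
  Pos 1: 'c' vs 'a' !=
  Pos 2: 't' vs 't' =
  Pos 3: 'i' vs 'e' !=
  Pos 4: 'v' vs 'g' !=
  Pos 5: 'i' vs 'o' !=
  Pos 6: 't' vs 'r' !=
  Pos 7: 'y' vs 'y' =
Hamming distance = 6


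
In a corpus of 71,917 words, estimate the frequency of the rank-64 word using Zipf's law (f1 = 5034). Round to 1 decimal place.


Zipf's law: f(r) = f(1) / r
f(1) = 5034
f(64) = 5034 / 64
= 78.7 occurrences


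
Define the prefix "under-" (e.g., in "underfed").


Prefix: under-
Example: underfed = under- + fed
Meaning = insufficient


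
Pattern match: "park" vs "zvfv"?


Pattern of "park": [0, 1, 2, 3]
Pattern of "zvfv": [0, 1, 2, 1]
Patterns do not match
Same pattern = No


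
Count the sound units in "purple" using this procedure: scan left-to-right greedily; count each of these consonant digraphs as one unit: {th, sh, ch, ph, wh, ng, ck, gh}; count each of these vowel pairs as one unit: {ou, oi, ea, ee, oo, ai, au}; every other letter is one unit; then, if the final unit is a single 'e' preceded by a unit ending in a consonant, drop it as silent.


Word: "purple" (6 letters)
Left-to-right scan:
  (1) 'p' (letter)
  (2) 'u' (letter)
  (3) 'r' (letter)
  (4) 'p' (letter)
  (5) 'l' (letter)
  (6) 'e' (letter)
Units from scan: 6
Final unit is 'e' after a consonant -> drop as silent (-1)
Sound units = 5 units


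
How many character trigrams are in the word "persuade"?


Word: "persuade" (length 8)
Number of 3-grams = length - 3 + 1 = 8 - 3 + 1
= 6


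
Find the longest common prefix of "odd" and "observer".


Word 1: "odd"
Word 2: "observer"
Comparing from start:
  Pos 0: 'o' == 'o'
  Pos 1: 'd' != 'b' (stop)
LCP = "o" (length 1)


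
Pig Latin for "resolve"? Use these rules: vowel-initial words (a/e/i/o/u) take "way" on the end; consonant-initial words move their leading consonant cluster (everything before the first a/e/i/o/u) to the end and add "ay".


Word: "resolve"
Starts with consonant(s) → move to end, add 'ay'
Consonant cluster: "r"
Pig Latin = "esolveray"


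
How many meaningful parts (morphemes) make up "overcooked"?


Word: "overcooked"
Morphemes: over- | cook | -ed
Each morpheme carries meaning
= 3 morphemes


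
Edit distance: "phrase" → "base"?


Word 1: "phrase" (length 6)
Word 2: "base" (length 4)
One optimal edit sequence (insert/delete/substitute each cost 1):
  1. delete 'p'  (+1)
  2. delete 'h'  (+1)
  3. substitute 'r' -> 'b'  (+1)
  4. keep 'a'
  5. keep 's'
  6. keep 'e'
Total edit operations: 3
Edit distance = 3


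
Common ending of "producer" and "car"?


Word 1: "producer"
Word 2: "car"
Comparing from end:
  Pos -1: 'r' == 'r'
  Pos -2: 'e' != 'a' (stop)
LCS = "r" (length 1)


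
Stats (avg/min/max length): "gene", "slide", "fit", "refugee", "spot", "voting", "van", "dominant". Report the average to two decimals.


Lengths: "gene"=4, "slide"=5, "fit"=3, "refugee"=7, "spot"=4, "voting"=6, "van"=3, "dominant"=8
Sum = 40, Count = 8
Average = 40/8 = 5.00
= avg=5.00, min=3, max=8


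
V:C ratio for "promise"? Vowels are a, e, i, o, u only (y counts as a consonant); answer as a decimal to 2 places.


Word: "promise"
Vowels (a,e,i,o,u): 3
Consonants: 4
Ratio = 3/4
= 0.75


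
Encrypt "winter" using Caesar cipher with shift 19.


Word: "winter"
Shift: 19
Each letter → (letter + shift) mod 26:
  'w' (22) + 19 = 15 → 'p'
  'i' (8) + 19 = 1 → 'b'
  'n' (13) + 19 = 6 → 'g'
  't' (19) + 19 = 12 → 'm'
  'e' (4) + 19 = 23 → 'x'
  'r' (17) + 19 = 10 → 'k'
Result = "pbgmxk"


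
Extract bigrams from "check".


Word: "check" (length 5)
Number of bigrams = 5 - 2 + 1 = 4
  Position 0: "ch"
  Position 1: "he"
  Position 2: "ec"
  Position 3: "ck"
Bigrams = "ch", "he", "ec", "ck"


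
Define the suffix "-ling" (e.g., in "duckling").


Suffix: -ling
Example: duckling (duck + -ling)
Meaning = small / young


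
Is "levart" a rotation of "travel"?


Word: "travel", Candidate: "levart"
Method: check if candidate is substring of word+word
"traveltravel" contains "levart"? No
Is rotation = No


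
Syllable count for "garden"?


Word: "garden"
Syllable breakdown: gar-den
Counting: 2 parts
= 2 syllables


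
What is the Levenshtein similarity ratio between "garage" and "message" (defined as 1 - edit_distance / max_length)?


Word 1: "garage" (length 6)
Word 2: "message" (length 7)
One optimal edit sequence:
  1. insert 'm'  (+1)
  2. substitute 'g' -> 'e'  (+1)
  3. substitute 'a' -> 's'  (+1)
  4. substitute 'r' -> 's'  (+1)
  5. keep 'a'
  6. keep 'g'
  7. keep 'e'
Edit distance = 4
Max length = max(6, 7) = 7
Similarity = 1 - 4/7
= 0.4286


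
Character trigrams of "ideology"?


Word: "ideology" (length 8)
Number of trigrams = 8 - 3 + 1 = 6
  Position 0: "ide"
  Position 1: "deo"
  Position 2: "eol"
  Position 3: "olo"
  Position 4: "log"
  Position 5: "ogy"
Trigrams = "ide", "deo", "eol", "olo", "log", "ogy"


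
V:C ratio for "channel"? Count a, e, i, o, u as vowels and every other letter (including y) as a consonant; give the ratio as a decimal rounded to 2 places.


Word: "channel"
Vowels (a,e,i,o,u): 2
Consonants: 5
Ratio = 2/5
= 0.40


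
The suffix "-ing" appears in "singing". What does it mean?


Suffix: -ing
Example: singing (sing + -ing)
Meaning = present participle


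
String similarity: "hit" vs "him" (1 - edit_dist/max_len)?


Word 1: "hit" (length 3)
Word 2: "him" (length 3)
One optimal edit sequence:
  1. keep 'h'
  2. keep 'i'
  3. substitute 't' -> 'm'  (+1)
Edit distance = 1
Max length = max(3, 3) = 3
Similarity = 1 - 1/3
= 0.6667


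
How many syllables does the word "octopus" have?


Word: "octopus"
Syllable breakdown: oc / to / pus
Counting: 3 parts
= 3 syllables


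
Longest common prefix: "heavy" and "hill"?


Word 1: "heavy"
Word 2: "hill"
Comparing from start:
  Pos 0: 'h' == 'h'
  Pos 1: 'e' != 'i' (stop)
LCP = "h" (length 1)


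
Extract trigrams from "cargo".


Word: "cargo" (length 5)
Number of trigrams = 5 - 3 + 1 = 3
  Position 0: "car"
  Position 1: "arg"
  Position 2: "rgo"
Trigrams = "car", "arg", "rgo"


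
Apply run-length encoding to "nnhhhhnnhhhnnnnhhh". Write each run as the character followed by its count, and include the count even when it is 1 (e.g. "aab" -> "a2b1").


String: "nnhhhhnnhhhnnnnhhh"
Scanning for consecutive runs:
  'n' x 2
  'h' x 4
  'n' x 2
  'h' x 3
  'n' x 4
  'h' x 3
RLE = "n2h4n2h3n4h3"


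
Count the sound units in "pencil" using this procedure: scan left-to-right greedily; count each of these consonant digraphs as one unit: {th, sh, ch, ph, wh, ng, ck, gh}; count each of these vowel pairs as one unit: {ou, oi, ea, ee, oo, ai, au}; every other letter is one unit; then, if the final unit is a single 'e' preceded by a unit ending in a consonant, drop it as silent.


Word: "pencil" (6 letters)
Left-to-right scan:
  (1) 'p' (letter)
  (2) 'e' (letter)
  (3) 'n' (letter)
  (4) 'c' (letter)
  (5) 'i' (letter)
  (6) 'l' (letter)
Units from scan: 6
Sound units = 6 units


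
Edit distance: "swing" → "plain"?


Word 1: "swing" (length 5)
Word 2: "plain" (length 5)
One optimal edit sequence (insert/delete/substitute each cost 1):
  1. insert 'p'  (+1)
  2. substitute 's' -> 'l'  (+1)
  3. substitute 'w' -> 'a'  (+1)
  4. keep 'i'
  5. keep 'n'
  6. delete 'g'  (+1)
Total edit operations: 4
Edit distance = 4


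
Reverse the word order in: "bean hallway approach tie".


Original: "bean hallway approach tie"
Words (1..n): bean | hallway | approach | tie
Reversed (n..1): tie | approach | hallway | bean
Result = "tie approach hallway bean"


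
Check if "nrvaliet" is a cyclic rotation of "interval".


Word: "interval", Candidate: "nrvaliet"
Method: check if candidate is substring of word+word
"intervalinterval" contains "nrvaliet"? No
Is rotation = No


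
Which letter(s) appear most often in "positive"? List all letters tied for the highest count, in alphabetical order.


Word: "positive"
Letter counts:
  'e': 1
  'i': 2
  'o': 1
  'p': 1
  's': 1
  't': 1
  'v': 1
Maximum count = 2
Most frequent = 'i' (2 times each)


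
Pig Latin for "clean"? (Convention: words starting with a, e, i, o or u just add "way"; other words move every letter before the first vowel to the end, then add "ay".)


Word: "clean"
Starts with consonant(s) → move to end, add 'ay'
Consonant cluster: "cl"
Pig Latin = "eanclay"


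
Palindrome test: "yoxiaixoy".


Word: "yoxiaixoy"
Reversed: "yoxiaixoy"
Forward == Backward? yoxiaixoy == yoxiaixoy
Palindrome = Yes


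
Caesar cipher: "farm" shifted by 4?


Word: "farm"
Shift: 4
Each letter → (letter + shift) mod 26:
  'f' (5) + 4 = 9 → 'j'
  'a' (0) + 4 = 4 → 'e'
  'r' (17) + 4 = 21 → 'v'
  'm' (12) + 4 = 16 → 'q'
Result = "jevq"


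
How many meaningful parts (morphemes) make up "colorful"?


Word: "colorful"
Morphemes: color / -ful
Each morpheme carries meaning
= 2 morphemes


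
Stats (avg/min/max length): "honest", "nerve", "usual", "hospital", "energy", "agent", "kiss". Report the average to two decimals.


Lengths: "honest"=6, "nerve"=5, "usual"=5, "hospital"=8, "energy"=6, "agent"=5, "kiss"=4
Sum = 39, Count = 7
Average = 39/7 = 5.57
= avg=5.57, min=4, max=8


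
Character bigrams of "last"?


Word: "last" (length 4)
Number of bigrams = 4 - 2 + 1 = 3
  Position 0: "la"
  Position 1: "as"
  Position 2: "st"
Bigrams = "la", "as", "st"


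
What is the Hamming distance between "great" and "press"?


Comparing character by character (same length = 5):
  Pos 0: 'g' vs 'p' !=
  Pos 1: 'r' vs 'r' =
  Pos 2: 'e' vs 'e' =
  Pos 3: 'a' vs 's' !=
  Pos 4: 't' vs 's' !=
Hamming distance = 3


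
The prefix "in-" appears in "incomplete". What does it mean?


Prefix: in-
Example: incomplete = in- + complete
Meaning = not / into


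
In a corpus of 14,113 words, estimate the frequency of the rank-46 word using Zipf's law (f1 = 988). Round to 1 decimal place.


Zipf's law: f(r) = f(1) / r
f(1) = 988
f(46) = 988 / 46
= 21.5 occurrences


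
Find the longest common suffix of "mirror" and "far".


Word 1: "mirror"
Word 2: "far"
Comparing from end:
  Pos -1: 'r' == 'r'
  Pos -2: 'o' != 'a' (stop)
LCS = "r" (length 1)


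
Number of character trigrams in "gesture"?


Word: "gesture" (length 7)
Number of 3-grams = length - 3 + 1 = 7 - 3 + 1
= 5


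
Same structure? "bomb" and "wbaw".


Pattern of "bomb": [0, 1, 2, 0]
Pattern of "wbaw": [0, 1, 2, 0]
Patterns match
Same pattern = Yes


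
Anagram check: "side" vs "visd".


Word 1: "side" → sorted: deis
Word 2: "visd" → sorted: disv
Same letters? deis != disv
Anagram = No


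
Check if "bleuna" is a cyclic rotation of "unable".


Word: "unable", Candidate: "bleuna"
Method: check if candidate is substring of word+word
"unableunable" contains "bleuna"? Yes
Is rotation = Yes


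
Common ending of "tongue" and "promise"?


Word 1: "tongue"
Word 2: "promise"
Comparing from end:
  Pos -1: 'e' == 'e'
  Pos -2: 'u' != 's' (stop)
LCS = "e" (length 1)


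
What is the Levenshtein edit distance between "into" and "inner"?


Word 1: "into" (length 4)
Word 2: "inner" (length 5)
One optimal edit sequence (insert/delete/substitute each cost 1):
  1. keep 'i'
  2. insert 'n'  (+1)
  3. keep 'n'
  4. substitute 't' -> 'e'  (+1)
  5. substitute 'o' -> 'r'  (+1)
Total edit operations: 3
Edit distance = 3


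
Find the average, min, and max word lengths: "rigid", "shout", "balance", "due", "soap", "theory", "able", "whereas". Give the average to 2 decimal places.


Lengths: "rigid"=5, "shout"=5, "balance"=7, "due"=3, "soap"=4, "theory"=6, "able"=4, "whereas"=7
Sum = 41, Count = 8
Average = 41/8 = 5.13
= avg=5.13, min=3, max=7


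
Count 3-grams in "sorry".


Word: "sorry" (length 5)
Number of 3-grams = length - 3 + 1 = 5 - 3 + 1
= 3


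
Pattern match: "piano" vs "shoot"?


Pattern of "piano": [0, 1, 2, 3, 4]
Pattern of "shoot": [0, 1, 2, 2, 3]
Patterns do not match
Same pattern = No


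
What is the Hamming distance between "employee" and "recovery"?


Comparing character by character (same length = 8):
  Pos 0: 'e' vs 'r' !=
  Pos 1: 'm' vs 'e' !=
  Pos 2: 'p' vs 'c' !=
  Pos 3: 'l' vs 'o' !=
  Pos 4: 'o' vs 'v' !=
  Pos 5: 'y' vs 'e' !=
  Pos 6: 'e' vs 'r' !=
  Pos 7: 'e' vs 'y' !=
Hamming distance = 8


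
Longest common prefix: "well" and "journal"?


Word 1: "well"
Word 2: "journal"
Comparing from start:
  Pos 0: 'w' != 'j' (stop)
LCP = "" (length 0)


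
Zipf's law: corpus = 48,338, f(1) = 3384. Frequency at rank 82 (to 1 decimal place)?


Zipf's law: f(r) = f(1) / r
f(1) = 3384
f(82) = 3384 / 82
= 41.3 occurrences


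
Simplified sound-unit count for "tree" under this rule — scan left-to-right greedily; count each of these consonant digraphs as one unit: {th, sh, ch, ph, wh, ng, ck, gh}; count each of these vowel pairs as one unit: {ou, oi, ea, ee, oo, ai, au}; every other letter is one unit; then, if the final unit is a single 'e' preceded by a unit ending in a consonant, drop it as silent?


Word: "tree" (4 letters)
Left-to-right scan:
  1. 't' (letter)
  2. 'r' (letter)
  3. 'ee' (vowel-pair)
Units from scan: 3
Sound units = 3 units


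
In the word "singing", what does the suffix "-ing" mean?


Suffix: -ing
Example: singing (sing + -ing)
Meaning = present participle


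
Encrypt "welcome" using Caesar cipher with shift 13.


Word: "welcome"
Shift: 13
Each letter → (letter + shift) mod 26:
  'w' (22) + 13 = 9 → 'j'
  'e' (4) + 13 = 17 → 'r'
  'l' (11) + 13 = 24 → 'y'
  'c' (2) + 13 = 15 → 'p'
  'o' (14) + 13 = 1 → 'b'
  'm' (12) + 13 = 25 → 'z'
  'e' (4) + 13 = 17 → 'r'
Result = "jrypbzr"


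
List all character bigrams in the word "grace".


Word: "grace" (length 5)
Number of bigrams = 5 - 2 + 1 = 4
  Position 0: "gr"
  Position 1: "ra"
  Position 2: "ac"
  Position 3: "ce"
Bigrams = "gr", "ra", "ac", "ce"


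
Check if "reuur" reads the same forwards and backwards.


Word: "reuur"
Reversed: "ruuer"
Forward == Backward? reuur != ruuer
Palindrome = No


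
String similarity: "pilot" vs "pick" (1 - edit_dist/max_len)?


Word 1: "pilot" (length 5)
Word 2: "pick" (length 4)
One optimal edit sequence:
  1. keep 'p'
  2. keep 'i'
  3. delete 'l'  (+1)
  4. substitute 'o' -> 'c'  (+1)
  5. substitute 't' -> 'k'  (+1)
Edit distance = 3
Max length = max(5, 4) = 5
Similarity = 1 - 3/5
= 0.4000


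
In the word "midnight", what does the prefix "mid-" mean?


Prefix: mid-
Example: midnight (mid- + night)
Meaning = middle


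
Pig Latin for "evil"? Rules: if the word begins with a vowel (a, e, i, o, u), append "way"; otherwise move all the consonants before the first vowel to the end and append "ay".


Word: "evil"
Starts with vowel → add 'way'
Pig Latin = "evilway"


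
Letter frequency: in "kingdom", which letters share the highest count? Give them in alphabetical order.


Word: "kingdom"
Letter counts:
  'd': 1
  'g': 1
  'i': 1
  'k': 1
  'm': 1
  'n': 1
  'o': 1
Maximum count = 1
Most frequent = 'd', 'g', 'i', 'k', 'm', 'n', 'o' (1 time each)


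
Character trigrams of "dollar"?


Word: "dollar" (length 6)
Number of trigrams = 6 - 3 + 1 = 4
  Position 0: "dol"
  Position 1: "oll"
  Position 2: "lla"
  Position 3: "lar"
Trigrams = "dol", "oll", "lla", "lar"


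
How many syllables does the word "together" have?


Word: "together"
Syllable breakdown: to-geth-er
Counting: 3 parts
= 3 syllables


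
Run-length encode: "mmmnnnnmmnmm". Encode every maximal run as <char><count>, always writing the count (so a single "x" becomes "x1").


String: "mmmnnnnmmnmm"
Scanning for consecutive runs:
  'm' x 3
  'n' x 4
  'm' x 2
  'n' x 1
  'm' x 2
RLE = "m3n4m2n1m2"


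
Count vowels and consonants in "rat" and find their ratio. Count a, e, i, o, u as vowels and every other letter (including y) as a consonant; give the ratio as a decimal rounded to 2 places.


Word: "rat"
Vowels (a,e,i,o,u): 1
Consonants: 2
Ratio = 1/2
= 0.50


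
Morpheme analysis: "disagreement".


Word: "disagreement"
Morphemes: dis- | agree | -ment
Each morpheme carries meaning
= 3 morphemes


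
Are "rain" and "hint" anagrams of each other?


Word 1: "rain" → sorted: ainr
Word 2: "hint" → sorted: hint
Same letters? ainr != hint
Anagram = No


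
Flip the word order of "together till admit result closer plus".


Original: "together till admit result closer plus"
Words (1..n): together | till | admit | result | closer | plus
Reversed (n..1): plus | closer | result | admit | till | together
Result = "plus closer result admit till together"


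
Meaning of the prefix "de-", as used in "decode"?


Prefix: de-
Example: decode = de- + code
Meaning = remove / reverse


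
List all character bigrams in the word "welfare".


Word: "welfare" (length 7)
Number of bigrams = 7 - 2 + 1 = 6
  Position 0: "we"
  Position 1: "el"
  Position 2: "lf"
  Position 3: "fa"
  Position 4: "ar"
  Position 5: "re"
Bigrams = "we", "el", "lf", "fa", "ar", "re"


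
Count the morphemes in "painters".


Word: "painters"
Morphemes: paint | -er | -s
Each morpheme carries meaning
= 3 morphemes


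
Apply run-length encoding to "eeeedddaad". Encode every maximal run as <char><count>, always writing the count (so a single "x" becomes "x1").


String: "eeeedddaad"
Scanning for consecutive runs:
  'e' x 4
  'd' x 3
  'a' x 2
  'd' x 1
RLE = "e4d3a2d1"


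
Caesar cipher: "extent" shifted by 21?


Word: "extent"
Shift: 21
Each letter → (letter + shift) mod 26:
  'e' (4) + 21 = 25 → 'z'
  'x' (23) + 21 = 18 → 's'
  't' (19) + 21 = 14 → 'o'
  'e' (4) + 21 = 25 → 'z'
  'n' (13) + 21 = 8 → 'i'
  't' (19) + 21 = 14 → 'o'
Result = "zsozio"


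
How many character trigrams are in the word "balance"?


Word: "balance" (length 7)
Number of 3-grams = length - 3 + 1 = 7 - 3 + 1
= 5


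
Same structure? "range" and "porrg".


Pattern of "range": [0, 1, 2, 3, 4]
Pattern of "porrg": [0, 1, 2, 2, 3]
Patterns do not match
Same pattern = No


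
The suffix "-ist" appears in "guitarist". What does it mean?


Suffix: -ist
As in: guitarist -> guitar + -ist
Meaning = one who practices


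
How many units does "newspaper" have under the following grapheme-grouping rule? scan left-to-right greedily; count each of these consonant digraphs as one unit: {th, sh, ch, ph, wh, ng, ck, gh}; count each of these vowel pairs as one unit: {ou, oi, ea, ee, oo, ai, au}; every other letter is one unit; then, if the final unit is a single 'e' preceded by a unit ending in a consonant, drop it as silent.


Word: "newspaper" (9 letters)
Left-to-right scan:
  [1] 'n' (letter)
  [2] 'e' (letter)
  [3] 'w' (letter)
  [4] 's' (letter)
  [5] 'p' (letter)
  [6] 'a' (letter)
  [7] 'p' (letter)
  [8] 'e' (letter)
  [9] 'r' (letter)
Units from scan: 9
Sound units = 9 units


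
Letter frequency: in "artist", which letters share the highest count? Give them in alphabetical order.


Word: "artist"
Letter counts:
  'a': 1
  'i': 1
  'r': 1
  's': 1
  't': 2
Maximum count = 2
Most frequent = 't' (2 times each)


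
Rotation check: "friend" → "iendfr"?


Word: "friend", Candidate: "iendfr"
Method: check if candidate is substring of word+word
"friendfriend" contains "iendfr"? Yes
Is rotation = Yes


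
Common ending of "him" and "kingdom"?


Word 1: "him"
Word 2: "kingdom"
Comparing from end:
  Pos -1: 'm' == 'm'
  Pos -2: 'i' != 'o' (stop)
LCS = "m" (length 1)


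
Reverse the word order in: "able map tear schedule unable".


Original: "able map tear schedule unable"
Words (1..n): able | map | tear | schedule | unable
Reversed (n..1): unable | schedule | tear | map | able
Result = "unable schedule tear map able"


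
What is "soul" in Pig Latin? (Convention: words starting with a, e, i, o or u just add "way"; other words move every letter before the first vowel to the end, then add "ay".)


Word: "soul"
Starts with consonant(s) → move to end, add 'ay'
Consonant cluster: "s"
Pig Latin = "oulsay"


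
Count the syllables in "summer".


Word: "summer"
Syllable breakdown: sum-mer
Counting: 2 parts
= 2 syllables


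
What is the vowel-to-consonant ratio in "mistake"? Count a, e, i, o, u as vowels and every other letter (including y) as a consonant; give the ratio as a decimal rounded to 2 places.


Word: "mistake"
Vowels (a,e,i,o,u): 3
Consonants: 4
Ratio = 3/4
= 0.75


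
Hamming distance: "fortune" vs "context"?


Comparing character by character (same length = 7):
  Pos 0: 'f' vs 'c' !=
  Pos 1: 'o' vs 'o' =
  Pos 2: 'r' vs 'n' !=
  Pos 3: 't' vs 't' =
  Pos 4: 'u' vs 'e' !=
  Pos 5: 'n' vs 'x' !=
  Pos 6: 'e' vs 't' !=
Hamming distance = 5


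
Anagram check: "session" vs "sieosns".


Word 1: "session" → sorted: einosss
Word 2: "sieosns" → sorted: einosss
Same letters? einosss == einosss
Anagram = Yes


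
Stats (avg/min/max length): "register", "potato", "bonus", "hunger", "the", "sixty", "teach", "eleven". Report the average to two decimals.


Lengths: "register"=8, "potato"=6, "bonus"=5, "hunger"=6, "the"=3, "sixty"=5, "teach"=5, "eleven"=6
Sum = 44, Count = 8
Average = 44/8 = 5.50
= avg=5.50, min=3, max=8


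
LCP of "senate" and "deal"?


Word 1: "senate"
Word 2: "deal"
Comparing from start:
  Pos 0: 's' != 'd' (stop)
LCP = "" (length 0)


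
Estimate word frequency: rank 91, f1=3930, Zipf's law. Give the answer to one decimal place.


Zipf's law: f(r) = f(1) / r
f(1) = 3930
f(91) = 3930 / 91
= 43.2 occurrences


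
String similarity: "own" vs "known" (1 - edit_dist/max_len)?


Word 1: "own" (length 3)
Word 2: "known" (length 5)
One optimal edit sequence:
  1. insert 'k'  (+1)
  2. insert 'n'  (+1)
  3. keep 'o'
  4. keep 'w'
  5. keep 'n'
Edit distance = 2
Max length = max(3, 5) = 5
Similarity = 1 - 2/5
= 0.6000


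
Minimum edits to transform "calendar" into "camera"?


Word 1: "calendar" (length 8)
Word 2: "camera" (length 6)
One optimal edit sequence (insert/delete/substitute each cost 1):
  1. keep 'c'
  2. keep 'a'
  3. substitute 'l' -> 'm'  (+1)
  4. keep 'e'
  5. delete 'n'  (+1)
  6. substitute 'd' -> 'r'  (+1)
  7. keep 'a'
  8. delete 'r'  (+1)
Total edit operations: 4
Edit distance = 4


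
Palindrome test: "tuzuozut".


Word: "tuzuozut"
Reversed: "tuzouzut"
Forward == Backward? tuzuozut != tuzouzut
Palindrome = No


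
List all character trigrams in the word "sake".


Word: "sake" (length 4)
Number of trigrams = 4 - 3 + 1 = 2
  Position 0: "sak"
  Position 1: "ake"
Trigrams = "sak", "ake"


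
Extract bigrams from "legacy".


Word: "legacy" (length 6)
Number of bigrams = 6 - 2 + 1 = 5
  Position 0: "le"
  Position 1: "eg"
  Position 2: "ga"
  Position 3: "ac"
  Position 4: "cy"
Bigrams = "le", "eg", "ga", "ac", "cy"


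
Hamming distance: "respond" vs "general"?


Comparing character by character (same length = 7):
  Pos 0: 'r' vs 'g' !=
  Pos 1: 'e' vs 'e' =
  Pos 2: 's' vs 'n' !=
  Pos 3: 'p' vs 'e' !=
  Pos 4: 'o' vs 'r' !=
  Pos 5: 'n' vs 'a' !=
  Pos 6: 'd' vs 'l' !=
Hamming distance = 6


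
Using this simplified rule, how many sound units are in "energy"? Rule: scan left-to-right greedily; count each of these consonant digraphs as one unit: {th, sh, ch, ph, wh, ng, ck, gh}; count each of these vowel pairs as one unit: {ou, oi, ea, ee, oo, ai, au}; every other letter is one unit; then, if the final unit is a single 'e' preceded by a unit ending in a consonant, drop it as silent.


Word: "energy" (6 letters)
Left-to-right scan:
  1. 'e' (letter)
  2. 'n' (letter)
  3. 'e' (letter)
  4. 'r' (letter)
  5. 'g' (letter)
  6. 'y' (letter)
Units from scan: 6
Sound units = 6 units


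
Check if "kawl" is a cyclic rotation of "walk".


Word: "walk", Candidate: "kawl"
Method: check if candidate is substring of word+word
"walkwalk" contains "kawl"? No
Is rotation = No


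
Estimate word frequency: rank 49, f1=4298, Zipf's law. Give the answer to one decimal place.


Zipf's law: f(r) = f(1) / r
f(1) = 4298
f(49) = 4298 / 49
= 87.7 occurrences


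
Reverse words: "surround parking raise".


Original: "surround parking raise"
Words (1..n): surround | parking | raise
Reversed (n..1): raise | parking | surround
Result = "raise parking surround"


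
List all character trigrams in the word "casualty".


Word: "casualty" (length 8)
Number of trigrams = 8 - 3 + 1 = 6
  Position 0: "cas"
  Position 1: "asu"
  Position 2: "sua"
  Position 3: "ual"
  Position 4: "alt"
  Position 5: "lty"
Trigrams = "cas", "asu", "sua", "ual", "alt", "lty"


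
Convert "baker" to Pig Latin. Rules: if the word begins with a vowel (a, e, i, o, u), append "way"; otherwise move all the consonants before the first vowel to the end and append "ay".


Word: "baker"
Starts with consonant(s) → move to end, add 'ay'
Consonant cluster: "b"
Pig Latin = "akerbay"


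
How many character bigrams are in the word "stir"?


Word: "stir" (length 4)
Number of 2-grams = length - 2 + 1 = 4 - 2 + 1
= 3


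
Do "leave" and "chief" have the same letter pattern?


Pattern of "leave": [0, 1, 2, 3, 1]
Pattern of "chief": [0, 1, 2, 3, 4]
Patterns do not match
Same pattern = No


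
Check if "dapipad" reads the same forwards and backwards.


Word: "dapipad"
Reversed: "dapipad"
Forward == Backward? dapipad == dapipad
Palindrome = Yes


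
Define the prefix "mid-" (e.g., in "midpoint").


Prefix: mid-
As in: midpoint -> mid- + point
Meaning = middle


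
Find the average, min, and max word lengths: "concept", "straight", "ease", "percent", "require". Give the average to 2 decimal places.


Lengths: "concept"=7, "straight"=8, "ease"=4, "percent"=7, "require"=7
Sum = 33, Count = 5
Average = 33/5 = 6.60
= avg=6.60, min=4, max=8


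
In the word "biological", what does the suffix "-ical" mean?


Suffix: -ical
As in: biological -> biology + -ical, with a spelling change
Meaning = relating to


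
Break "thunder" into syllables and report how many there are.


Word: "thunder"
Syllable breakdown: thun / der
Counting: 2 parts
= 2 syllables


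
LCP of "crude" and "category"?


Word 1: "crude"
Word 2: "category"
Comparing from start:
  Pos 0: 'c' == 'c'
  Pos 1: 'r' != 'a' (stop)
LCP = "c" (length 1)


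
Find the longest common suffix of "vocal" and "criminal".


Word 1: "vocal"
Word 2: "criminal"
Comparing from end:
  Pos -1: 'l' == 'l'
  Pos -2: 'a' == 'a'
  Pos -3: 'c' != 'n' (stop)
LCS = "al" (length 2)


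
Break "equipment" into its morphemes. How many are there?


Word: "equipment"
Morphemes: equip + -ment
Each morpheme carries meaning
= 2 morphemes


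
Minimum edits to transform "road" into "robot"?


Word 1: "road" (length 4)
Word 2: "robot" (length 5)
One optimal edit sequence (insert/delete/substitute each cost 1):
  1. keep 'r'
  2. keep 'o'
  3. insert 'b'  (+1)
  4. substitute 'a' -> 'o'  (+1)
  5. substitute 'd' -> 't'  (+1)
Total edit operations: 3
Edit distance = 3


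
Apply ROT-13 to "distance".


Word: "distance"
Shift: 13
Each letter → (letter + shift) mod 26:
  'd' (3) + 13 = 16 → 'q'
  'i' (8) + 13 = 21 → 'v'
  's' (18) + 13 = 5 → 'f'
  't' (19) + 13 = 6 → 'g'
  'a' (0) + 13 = 13 → 'n'
  'n' (13) + 13 = 0 → 'a'
  'c' (2) + 13 = 15 → 'p'
  'e' (4) + 13 = 17 → 'r'
Result = "qvfgnapr"


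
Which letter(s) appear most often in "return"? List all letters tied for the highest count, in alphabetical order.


Word: "return"
Letter counts:
  'e': 1
  'n': 1
  'r': 2
  't': 1
  'u': 1
Maximum count = 2
Most frequent = 'r' (2 times each)


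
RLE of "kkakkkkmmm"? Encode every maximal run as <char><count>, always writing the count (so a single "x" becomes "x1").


String: "kkakkkkmmm"
Scanning for consecutive runs:
  'k' x 2
  'a' x 1
  'k' x 4
  'm' x 3
RLE = "k2a1k4m3"


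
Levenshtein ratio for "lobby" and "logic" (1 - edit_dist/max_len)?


Word 1: "lobby" (length 5)
Word 2: "logic" (length 5)
One optimal edit sequence:
  1. keep 'l'
  2. keep 'o'
  3. substitute 'b' -> 'g'  (+1)
  4. substitute 'b' -> 'i'  (+1)
  5. substitute 'y' -> 'c'  (+1)
Edit distance = 3
Max length = max(5, 5) = 5
Similarity = 1 - 3/5
= 0.4000


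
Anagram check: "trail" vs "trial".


Word 1: "trail" → sorted: ailrt
Word 2: "trial" → sorted: ailrt
Same letters? ailrt == ailrt
Anagram = Yes


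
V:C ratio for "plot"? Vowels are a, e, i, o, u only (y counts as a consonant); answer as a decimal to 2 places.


Word: "plot"
Vowels (a,e,i,o,u): 1
Consonants: 3
Ratio = 1/3
= 0.33


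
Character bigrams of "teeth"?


Word: "teeth" (length 5)
Number of bigrams = 5 - 2 + 1 = 4
  Position 0: "te"
  Position 1: "ee"
  Position 2: "et"
  Position 3: "th"
Bigrams = "te", "ee", "et", "th"


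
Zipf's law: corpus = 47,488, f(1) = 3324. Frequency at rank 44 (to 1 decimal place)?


Zipf's law: f(r) = f(1) / r
f(1) = 3324
f(44) = 3324 / 44
= 75.5 occurrences


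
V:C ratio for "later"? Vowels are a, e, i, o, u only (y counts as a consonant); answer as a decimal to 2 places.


Word: "later"
Vowels (a,e,i,o,u): 2
Consonants: 3
Ratio = 2/3
= 0.67


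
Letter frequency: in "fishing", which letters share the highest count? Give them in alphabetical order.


Word: "fishing"
Letter counts:
  'f': 1
  'g': 1
  'h': 1
  'i': 2
  'n': 1
  's': 1
Maximum count = 2
Most frequent = 'i' (2 times each)


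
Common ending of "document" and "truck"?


Word 1: "document"
Word 2: "truck"
Comparing from end:
  Pos -1: 't' != 'k' (stop)
LCS = "" (length 0)


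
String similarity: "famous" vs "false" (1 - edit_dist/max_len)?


Word 1: "famous" (length 6)
Word 2: "false" (length 5)
One optimal edit sequence:
  1. keep 'f'
  2. keep 'a'
  3. delete 'm'  (+1)
  4. substitute 'o' -> 'l'  (+1)
  5. substitute 'u' -> 's'  (+1)
  6. substitute 's' -> 'e'  (+1)
Edit distance = 4
Max length = max(6, 5) = 6
Similarity = 1 - 4/6
= 0.3333


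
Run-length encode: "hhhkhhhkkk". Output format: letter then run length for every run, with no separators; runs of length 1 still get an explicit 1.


String: "hhhkhhhkkk"
Scanning for consecutive runs:
  'h' x 3
  'k' x 1
  'h' x 3
  'k' x 3
RLE = "h3k1h3k3"


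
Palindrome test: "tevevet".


Word: "tevevet"
Reversed: "tevevet"
Forward == Backward? tevevet == tevevet
Palindrome = Yes


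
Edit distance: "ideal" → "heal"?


Word 1: "ideal" (length 5)
Word 2: "heal" (length 4)
One optimal edit sequence (insert/delete/substitute each cost 1):
  1. delete 'i'  (+1)
  2. substitute 'd' -> 'h'  (+1)
  3. keep 'e'
  4. keep 'a'
  5. keep 'l'
Total edit operations: 2
Edit distance = 2


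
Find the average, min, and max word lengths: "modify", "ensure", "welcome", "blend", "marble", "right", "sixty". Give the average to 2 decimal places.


Lengths: "modify"=6, "ensure"=6, "welcome"=7, "blend"=5, "marble"=6, "right"=5, "sixty"=5
Sum = 40, Count = 7
Average = 40/7 = 5.71
= avg=5.71, min=5, max=7


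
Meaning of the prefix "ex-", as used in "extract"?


Prefix: ex-
Example: extract = ex- + tract
Meaning = out / former


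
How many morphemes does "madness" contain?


Word: "madness"
Morphemes: mad + -ness
Each morpheme carries meaning
= 2 morphemes


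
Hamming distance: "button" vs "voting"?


Comparing character by character (same length = 6):
  Pos 0: 'b' vs 'v' !=
  Pos 1: 'u' vs 'o' !=
  Pos 2: 't' vs 't' =
  Pos 3: 't' vs 'i' !=
  Pos 4: 'o' vs 'n' !=
  Pos 5: 'n' vs 'g' !=
Hamming distance = 5


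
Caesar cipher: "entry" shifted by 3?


Word: "entry"
Shift: 3
Each letter → (letter + shift) mod 26:
  'e' (4) + 3 = 7 → 'h'
  'n' (13) + 3 = 16 → 'q'
  't' (19) + 3 = 22 → 'w'
  'r' (17) + 3 = 20 → 'u'
  'y' (24) + 3 = 1 → 'b'
Result = "hqwub"


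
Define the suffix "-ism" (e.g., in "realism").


Suffix: -ism
As in: realism -> real + -ism
Meaning = belief / practice


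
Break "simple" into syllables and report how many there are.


Word: "simple"
Syllable breakdown: sim / ple
Counting: 2 parts
= 2 syllables


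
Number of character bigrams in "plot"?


Word: "plot" (length 4)
Number of 2-grams = length - 2 + 1 = 4 - 2 + 1
= 3


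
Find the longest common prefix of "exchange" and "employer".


Word 1: "exchange"
Word 2: "employer"
Comparing from start:
  Pos 0: 'e' == 'e'
  Pos 1: 'x' != 'm' (stop)
LCP = "e" (length 1)


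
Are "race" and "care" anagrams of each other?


Word 1: "race" → sorted: acer
Word 2: "care" → sorted: acer
Same letters? acer == acer
Anagram = Yes


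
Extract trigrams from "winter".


Word: "winter" (length 6)
Number of trigrams = 6 - 3 + 1 = 4
  Position 0: "win"
  Position 1: "int"
  Position 2: "nte"
  Position 3: "ter"
Trigrams = "win", "int", "nte", "ter"


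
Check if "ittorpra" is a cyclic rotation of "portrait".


Word: "portrait", Candidate: "ittorpra"
Method: check if candidate is substring of word+word
"portraitportrait" contains "ittorpra"? No
Is rotation = No


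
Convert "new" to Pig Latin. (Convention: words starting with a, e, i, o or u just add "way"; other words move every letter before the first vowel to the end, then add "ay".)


Word: "new"
Starts with consonant(s) → move to end, add 'ay'
Consonant cluster: "n"
Pig Latin = "ewnay"


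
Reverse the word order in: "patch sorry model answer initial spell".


Original: "patch sorry model answer initial spell"
Words (1..n): patch | sorry | model | answer | initial | spell
Reversed (n..1): spell | initial | answer | model | sorry | patch
Result = "spell initial answer model sorry patch"


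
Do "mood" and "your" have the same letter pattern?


Pattern of "mood": [0, 1, 1, 2]
Pattern of "your": [0, 1, 2, 3]
Patterns do not match
Same pattern = No


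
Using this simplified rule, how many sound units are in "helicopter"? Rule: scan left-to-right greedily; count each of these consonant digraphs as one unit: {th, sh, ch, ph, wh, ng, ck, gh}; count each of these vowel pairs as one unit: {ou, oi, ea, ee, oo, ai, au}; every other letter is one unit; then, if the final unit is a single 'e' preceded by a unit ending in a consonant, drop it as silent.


Word: "helicopter" (10 letters)
Left-to-right scan:
  [1] 'h' (letter)
  [2] 'e' (letter)
  [3] 'l' (letter)
  [4] 'i' (letter)
  [5] 'c' (letter)
  [6] 'o' (letter)
  [7] 'p' (letter)
  [8] 't' (letter)
  [9] 'e' (letter)
  [10] 'r' (letter)
Units from scan: 10
Sound units = 10 units


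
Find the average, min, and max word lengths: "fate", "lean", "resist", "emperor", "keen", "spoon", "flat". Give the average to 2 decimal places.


Lengths: "fate"=4, "lean"=4, "resist"=6, "emperor"=7, "keen"=4, "spoon"=5, "flat"=4
Sum = 34, Count = 7
Average = 34/7 = 4.86
= avg=4.86, min=4, max=7


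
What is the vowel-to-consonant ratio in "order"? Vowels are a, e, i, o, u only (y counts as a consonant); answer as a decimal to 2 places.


Word: "order"
Vowels (a,e,i,o,u): 2
Consonants: 3
Ratio = 2/3
= 0.67


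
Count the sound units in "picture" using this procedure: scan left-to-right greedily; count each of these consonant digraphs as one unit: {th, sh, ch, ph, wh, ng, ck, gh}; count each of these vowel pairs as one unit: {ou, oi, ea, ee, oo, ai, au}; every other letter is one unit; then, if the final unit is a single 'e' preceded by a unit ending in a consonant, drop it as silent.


Word: "picture" (7 letters)
Left-to-right scan:
  (1) 'p' (letter)
  (2) 'i' (letter)
  (3) 'c' (letter)
  (4) 't' (letter)
  (5) 'u' (letter)
  (6) 'r' (letter)
  (7) 'e' (letter)
Units from scan: 7
Final unit is 'e' after a consonant -> drop as silent (-1)
Sound units = 6 units


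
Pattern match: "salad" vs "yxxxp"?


Pattern of "salad": [0, 1, 2, 1, 3]
Pattern of "yxxxp": [0, 1, 1, 1, 2]
Patterns do not match
Same pattern = No


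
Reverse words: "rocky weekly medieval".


Original: "rocky weekly medieval"
Words (1..n): rocky | weekly | medieval
Reversed (n..1): medieval | weekly | rocky
Result = "medieval weekly rocky"


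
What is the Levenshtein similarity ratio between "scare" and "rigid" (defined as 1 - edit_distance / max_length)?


Word 1: "scare" (length 5)
Word 2: "rigid" (length 5)
One optimal edit sequence:
  1. substitute 's' -> 'r'  (+1)
  2. substitute 'c' -> 'i'  (+1)
  3. substitute 'a' -> 'g'  (+1)
  4. substitute 'r' -> 'i'  (+1)
  5. substitute 'e' -> 'd'  (+1)
Edit distance = 5
Max length = max(5, 5) = 5
Similarity = 1 - 5/5
= 0.0000
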